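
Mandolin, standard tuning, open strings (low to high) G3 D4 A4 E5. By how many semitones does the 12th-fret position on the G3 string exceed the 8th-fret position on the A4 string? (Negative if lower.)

-10 semitones

G3 at fret 12 → G4 (MIDI 67); A4 at fret 8 → F5 (MIDI 77).
67 − 77 = -10, so the two pitches are 10 semitones apart.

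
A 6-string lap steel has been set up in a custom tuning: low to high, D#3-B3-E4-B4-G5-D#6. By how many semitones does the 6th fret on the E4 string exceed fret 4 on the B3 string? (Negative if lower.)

E4 at fret 6 → A#4 (MIDI 70); B3 at fret 4 → D#4 (MIDI 63).
70 − 63 = 7, so the two pitches are 7 semitones apart.

7 semitones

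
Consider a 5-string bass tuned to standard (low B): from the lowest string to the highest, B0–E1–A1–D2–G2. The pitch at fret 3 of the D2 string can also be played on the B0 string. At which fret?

Fret 3 on D2 is MIDI 38 + 3 = 41 (F2). On the B0 string (open MIDI 23), that pitch is 41 − 23 = fret 18.

18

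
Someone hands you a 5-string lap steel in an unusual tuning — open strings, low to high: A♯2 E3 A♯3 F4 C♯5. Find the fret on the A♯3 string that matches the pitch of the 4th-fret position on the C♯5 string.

C♯5 at fret 4 is C♯5 + 4 semitones = F5.
The open A♯3 string is 15 semitones below the open C♯5, so the same pitch on the A♯3 string lies at fret 4 + 15 = 19.

19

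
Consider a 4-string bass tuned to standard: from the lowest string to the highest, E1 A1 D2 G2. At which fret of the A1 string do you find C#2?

4

C#2 is 4 semitones above the open A1 (A–A#–B–C–C#), so it sits at fret 4.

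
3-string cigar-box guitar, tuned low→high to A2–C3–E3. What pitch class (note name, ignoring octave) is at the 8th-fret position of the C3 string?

A♭

C3 is MIDI 48. Adding 8 gives 56; 56 mod 12 = 8, i.e. A♭.
(Equivalently spelled G♯.)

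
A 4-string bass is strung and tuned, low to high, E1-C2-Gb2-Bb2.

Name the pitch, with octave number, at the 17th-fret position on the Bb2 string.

Eb4

Each fret is one semitone, so Bb2 + 17 = Eb4.
(Equivalently spelled D#4.)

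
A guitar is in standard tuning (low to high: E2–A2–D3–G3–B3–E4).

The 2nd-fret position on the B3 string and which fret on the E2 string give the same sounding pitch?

21

B3 at fret 2 is B3 + 2 semitones = C#4.
The open E2 string is 19 semitones below the open B3, so the same pitch on the E2 string lies at fret 2 + 19 = 21.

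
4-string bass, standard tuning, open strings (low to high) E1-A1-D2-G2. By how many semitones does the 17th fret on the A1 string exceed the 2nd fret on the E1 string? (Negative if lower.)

A1 at fret 17 → D3 (MIDI 50); E1 at fret 2 → F#1 (MIDI 30).
50 − 30 = 20, so the two pitches are 20 semitones apart.

20 semitones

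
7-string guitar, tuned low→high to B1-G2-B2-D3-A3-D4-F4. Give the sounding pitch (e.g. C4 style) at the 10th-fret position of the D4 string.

Each fret is one semitone, so D4 + 10 = C5.

C5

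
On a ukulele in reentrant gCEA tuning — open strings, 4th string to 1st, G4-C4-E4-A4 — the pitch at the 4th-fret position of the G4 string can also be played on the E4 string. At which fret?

7

Fret 4 on G4 is MIDI 67 + 4 = 71 (B4). On the E4 string (open MIDI 64), that pitch is 71 − 64 = fret 7.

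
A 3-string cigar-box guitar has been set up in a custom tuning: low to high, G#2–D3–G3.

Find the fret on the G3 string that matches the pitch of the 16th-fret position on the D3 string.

Fret 16 on D3 is MIDI 50 + 16 = 66 (F#4). On the G3 string (open MIDI 55), that pitch is 66 − 55 = fret 11.

11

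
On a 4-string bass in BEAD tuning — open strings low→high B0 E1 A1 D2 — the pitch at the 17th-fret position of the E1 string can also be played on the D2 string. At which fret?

Fret 17 on E1 is MIDI 28 + 17 = 45 (A2). On the D2 string (open MIDI 38), that pitch is 45 − 38 = fret 7.

7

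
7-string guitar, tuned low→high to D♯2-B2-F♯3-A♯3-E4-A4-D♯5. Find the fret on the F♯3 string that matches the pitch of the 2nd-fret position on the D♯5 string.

23

D♯5 at fret 2 is D♯5 + 2 semitones = F5.
The open F♯3 string is 21 semitones below the open D♯5, so the same pitch on the F♯3 string lies at fret 2 + 21 = 23.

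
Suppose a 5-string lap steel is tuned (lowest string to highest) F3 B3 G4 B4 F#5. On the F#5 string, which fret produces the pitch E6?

E6 is 10 semitones above the open F#5 (F#–G–G#–A–…–D–D#–E), so it sits at fret 10.

10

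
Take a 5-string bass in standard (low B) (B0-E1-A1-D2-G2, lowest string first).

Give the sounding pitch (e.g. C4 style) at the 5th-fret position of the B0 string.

E1

Each fret is one semitone, so B0 + 5 = E1.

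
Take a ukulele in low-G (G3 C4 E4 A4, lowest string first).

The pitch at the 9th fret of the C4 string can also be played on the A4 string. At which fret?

C4 at fret 9 is C4 + 9 semitones = A4.
The open A4 string is 9 semitones above the open C4, so the same pitch on the A4 string lies at fret 9 − 9 = 0.

0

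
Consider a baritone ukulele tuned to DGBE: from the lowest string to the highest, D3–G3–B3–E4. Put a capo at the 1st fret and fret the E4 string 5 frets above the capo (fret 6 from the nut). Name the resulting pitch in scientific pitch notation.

The capo raises the open E4 by 1 semitone to F4; fretting 5 more gives E4 + 1 + 5 = E4 + 6 semitones = A#4.

A#4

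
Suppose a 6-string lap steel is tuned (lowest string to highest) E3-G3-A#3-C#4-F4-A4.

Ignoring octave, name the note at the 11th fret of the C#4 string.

The open C#4 string plus 11 semitones: C#–D–D#–E–…–A#–B–C.

C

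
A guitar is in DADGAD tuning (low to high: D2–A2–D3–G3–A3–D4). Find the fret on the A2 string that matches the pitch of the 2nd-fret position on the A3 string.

A3 at fret 2 is A3 + 2 semitones = B3.
The open A2 string is 12 semitones below the open A3, so the same pitch on the A2 string lies at fret 2 + 12 = 14.

14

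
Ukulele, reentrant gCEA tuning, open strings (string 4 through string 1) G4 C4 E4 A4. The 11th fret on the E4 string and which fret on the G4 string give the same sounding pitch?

E4 at fret 11 is E4 + 11 semitones = D♯5.
The open G4 string is 3 semitones above the open E4, so the same pitch on the G4 string lies at fret 11 − 3 = 8.

8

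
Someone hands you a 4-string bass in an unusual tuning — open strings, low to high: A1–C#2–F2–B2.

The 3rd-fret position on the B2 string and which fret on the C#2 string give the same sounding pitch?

13

Fret 3 on B2 is MIDI 47 + 3 = 50 (D3). On the C#2 string (open MIDI 37), that pitch is 50 − 37 = fret 13.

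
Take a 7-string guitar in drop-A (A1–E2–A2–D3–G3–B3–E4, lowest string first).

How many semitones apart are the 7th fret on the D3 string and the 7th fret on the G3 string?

5 semitones

D3 at fret 7 → A3 (MIDI 57); G3 at fret 7 → D4 (MIDI 62).
57 − 62 = -5, so the two pitches are 5 semitones apart, with D4 the higher.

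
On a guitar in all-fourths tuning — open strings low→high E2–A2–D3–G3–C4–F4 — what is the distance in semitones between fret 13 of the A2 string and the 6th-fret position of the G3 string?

A2 at fret 13 → A♯3 (MIDI 58); G3 at fret 6 → C♯4 (MIDI 61).
58 − 61 = -3, so the two pitches are 3 semitones apart, with C♯4 the higher.

3 semitones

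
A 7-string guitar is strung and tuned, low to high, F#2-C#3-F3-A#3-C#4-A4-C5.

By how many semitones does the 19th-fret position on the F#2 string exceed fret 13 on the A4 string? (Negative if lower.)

-21 semitones

F#2 at fret 19 → C#4 (MIDI 61); A4 at fret 13 → A#5 (MIDI 82).
61 − 82 = -21, so the two pitches are 21 semitones apart.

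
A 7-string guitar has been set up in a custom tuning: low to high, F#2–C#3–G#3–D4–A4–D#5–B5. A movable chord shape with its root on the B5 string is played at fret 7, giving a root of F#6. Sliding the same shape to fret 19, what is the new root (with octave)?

Moving from fret 7 to fret 19 shifts the root by 12 semitones.
F#6 up 12 semitones is F#7.

F#7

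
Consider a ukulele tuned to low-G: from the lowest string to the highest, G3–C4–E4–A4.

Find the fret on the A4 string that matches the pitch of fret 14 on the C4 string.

Fret 14 on C4 is MIDI 60 + 14 = 74 (D5). On the A4 string (open MIDI 69), that pitch is 74 − 69 = fret 5.

5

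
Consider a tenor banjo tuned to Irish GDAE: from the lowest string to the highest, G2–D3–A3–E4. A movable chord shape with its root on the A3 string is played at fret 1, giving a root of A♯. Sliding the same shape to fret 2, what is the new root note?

B

Moving from fret 1 to fret 2 shifts the root by 1 semitone.
A♯ up 1 semitone is B.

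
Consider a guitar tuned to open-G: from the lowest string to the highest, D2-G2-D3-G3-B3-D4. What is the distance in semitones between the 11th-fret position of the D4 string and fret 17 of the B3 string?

3 semitones

D4 at fret 11 → C♯5 (MIDI 73); B3 at fret 17 → E5 (MIDI 76).
73 − 76 = -3, so the two pitches are 3 semitones apart, with E5 the higher.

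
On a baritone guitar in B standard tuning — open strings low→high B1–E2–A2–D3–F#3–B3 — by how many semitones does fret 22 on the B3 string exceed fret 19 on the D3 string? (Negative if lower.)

12 semitones

B3 at fret 22 → A5 (MIDI 81); D3 at fret 19 → A4 (MIDI 69).
81 − 69 = 12, so the two pitches are 12 semitones apart.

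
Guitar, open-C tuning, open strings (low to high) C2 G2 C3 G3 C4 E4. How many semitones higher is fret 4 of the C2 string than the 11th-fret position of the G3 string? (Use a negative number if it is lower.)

-26 semitones

C2 at fret 4 → E2 (MIDI 40); G3 at fret 11 → F#4 (MIDI 66).
40 − 66 = -26, so the two pitches are 26 semitones apart.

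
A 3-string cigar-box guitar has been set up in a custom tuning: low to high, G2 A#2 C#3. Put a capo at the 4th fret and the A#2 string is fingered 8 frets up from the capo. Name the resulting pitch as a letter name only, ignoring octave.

A#

The capo raises the open A#2 by 4 semitones to D3; fretting 8 more gives A#2 + 4 + 8 = A#2 + 12 semitones, landing on A#.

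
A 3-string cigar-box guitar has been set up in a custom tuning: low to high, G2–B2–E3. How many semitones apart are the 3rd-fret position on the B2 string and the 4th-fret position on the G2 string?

3 semitones

B2 at fret 3 → D3 (MIDI 50); G2 at fret 4 → B2 (MIDI 47).
50 − 47 = 3, so the two pitches are 3 semitones apart, with D3 the higher.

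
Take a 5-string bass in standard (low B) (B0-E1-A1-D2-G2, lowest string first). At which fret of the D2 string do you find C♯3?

C♯3 is 11 semitones above the open D2 (D–D#–E–F–…–B–C–C#), so it sits at fret 11.

11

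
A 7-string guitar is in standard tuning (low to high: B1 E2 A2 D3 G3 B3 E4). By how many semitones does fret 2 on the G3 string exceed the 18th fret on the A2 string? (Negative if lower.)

-6 semitones

G3 at fret 2 → A3 (MIDI 57); A2 at fret 18 → D#4 (MIDI 63).
57 − 63 = -6, so the two pitches are 6 semitones apart.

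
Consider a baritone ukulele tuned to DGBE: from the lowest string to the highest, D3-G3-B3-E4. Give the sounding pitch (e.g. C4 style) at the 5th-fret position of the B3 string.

The open B3 string plus 5 semitones: B–C–C#–D–D#–E.
The walk passes from B into C once, so the octave number goes from 3 to 4.

E4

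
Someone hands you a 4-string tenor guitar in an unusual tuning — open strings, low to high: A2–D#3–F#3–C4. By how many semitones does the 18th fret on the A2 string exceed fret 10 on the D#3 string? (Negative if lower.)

2 semitones

A2 at fret 18 → D#4 (MIDI 63); D#3 at fret 10 → C#4 (MIDI 61).
63 − 61 = 2, so the two pitches are 2 semitones apart.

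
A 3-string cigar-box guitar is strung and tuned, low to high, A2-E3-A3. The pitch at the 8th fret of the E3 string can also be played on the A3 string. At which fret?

Fret 8 on E3 is MIDI 52 + 8 = 60 (C4). On the A3 string (open MIDI 57), that pitch is 60 − 57 = fret 3.

3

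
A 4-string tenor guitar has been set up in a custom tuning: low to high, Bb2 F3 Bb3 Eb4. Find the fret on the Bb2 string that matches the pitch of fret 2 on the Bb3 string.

14

Bb3 at fret 2 is Bb3 + 2 semitones = C4.
The open Bb2 string is 12 semitones below the open Bb3, so the same pitch on the Bb2 string lies at fret 2 + 12 = 14.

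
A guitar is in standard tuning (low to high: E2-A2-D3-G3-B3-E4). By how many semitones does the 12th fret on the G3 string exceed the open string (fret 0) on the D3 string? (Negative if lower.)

G3 at fret 12 → G4 (MIDI 67); D3 at fret 0 → D3 (MIDI 50).
67 − 50 = 17, so the two pitches are 17 semitones apart.

17 semitones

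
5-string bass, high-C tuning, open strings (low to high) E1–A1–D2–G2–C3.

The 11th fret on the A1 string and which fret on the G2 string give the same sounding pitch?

Fret 11 on A1 is MIDI 33 + 11 = 44 (G#2). On the G2 string (open MIDI 43), that pitch is 44 − 43 = fret 1.

1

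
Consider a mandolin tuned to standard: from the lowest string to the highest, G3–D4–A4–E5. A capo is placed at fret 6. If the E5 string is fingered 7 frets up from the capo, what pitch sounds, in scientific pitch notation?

F6

The capo raises the open E5 by 6 semitones to A♯5; fretting 7 more gives E5 + 6 + 7 = E5 + 13 semitones = F6.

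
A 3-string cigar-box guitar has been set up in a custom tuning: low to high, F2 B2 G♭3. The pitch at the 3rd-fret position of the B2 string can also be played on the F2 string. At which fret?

B2 at fret 3 is B2 + 3 semitones = D3.
The open F2 string is 6 semitones below the open B2, so the same pitch on the F2 string lies at fret 3 + 6 = 9.

9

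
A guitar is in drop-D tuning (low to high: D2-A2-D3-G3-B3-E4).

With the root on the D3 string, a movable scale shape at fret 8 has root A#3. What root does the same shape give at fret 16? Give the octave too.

F#4

Moving from fret 8 to fret 16 shifts the root by 8 semitones.
A#3 up 8 semitones is F#4.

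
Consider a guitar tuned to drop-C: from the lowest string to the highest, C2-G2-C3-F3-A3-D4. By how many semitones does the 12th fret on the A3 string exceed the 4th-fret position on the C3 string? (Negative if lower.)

A3 at fret 12 → A4 (MIDI 69); C3 at fret 4 → E3 (MIDI 52).
69 − 52 = 17, so the two pitches are 17 semitones apart.

17 semitones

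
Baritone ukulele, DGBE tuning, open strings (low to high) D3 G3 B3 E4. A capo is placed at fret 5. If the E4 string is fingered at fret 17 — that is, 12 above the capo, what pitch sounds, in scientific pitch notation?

A5

The capo raises the open E4 by 5 semitones to A4; fretting 12 more gives E4 + 5 + 12 = E4 + 17 semitones = A5.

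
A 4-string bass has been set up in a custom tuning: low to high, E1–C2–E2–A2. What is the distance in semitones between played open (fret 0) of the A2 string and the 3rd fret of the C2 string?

6 semitones

A2 at fret 0 → A2 (MIDI 45); C2 at fret 3 → D#2 (MIDI 39).
45 − 39 = 6, so the two pitches are 6 semitones apart, with A2 the higher.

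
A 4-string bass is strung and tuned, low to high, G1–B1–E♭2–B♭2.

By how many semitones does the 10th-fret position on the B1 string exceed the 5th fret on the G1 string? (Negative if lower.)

B1 at fret 10 → A2 (MIDI 45); G1 at fret 5 → C2 (MIDI 36).
45 − 36 = 9, so the two pitches are 9 semitones apart.

9 semitones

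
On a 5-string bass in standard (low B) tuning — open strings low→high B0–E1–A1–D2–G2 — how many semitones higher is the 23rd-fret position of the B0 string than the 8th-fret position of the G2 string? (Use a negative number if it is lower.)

-5 semitones

B0 at fret 23 → A#2 (MIDI 46); G2 at fret 8 → D#3 (MIDI 51).
46 − 51 = -5, so the two pitches are 5 semitones apart.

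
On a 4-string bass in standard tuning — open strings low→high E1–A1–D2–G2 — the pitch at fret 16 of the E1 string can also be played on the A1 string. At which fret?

11

E1 at fret 16 is E1 + 16 semitones = G#2.
The open A1 string is 5 semitones above the open E1, so the same pitch on the A1 string lies at fret 16 − 5 = 11.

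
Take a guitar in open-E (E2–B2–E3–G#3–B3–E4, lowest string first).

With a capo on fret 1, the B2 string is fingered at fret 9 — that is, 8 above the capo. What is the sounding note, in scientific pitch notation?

G#3

The capo raises the open B2 by 1 semitone to C3; fretting 8 more gives B2 + 1 + 8 = B2 + 9 semitones = G#3.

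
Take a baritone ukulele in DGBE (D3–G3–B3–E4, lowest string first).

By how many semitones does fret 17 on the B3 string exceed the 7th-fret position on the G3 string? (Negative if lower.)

B3 at fret 17 → E5 (MIDI 76); G3 at fret 7 → D4 (MIDI 62).
76 − 62 = 14, so the two pitches are 14 semitones apart.

14 semitones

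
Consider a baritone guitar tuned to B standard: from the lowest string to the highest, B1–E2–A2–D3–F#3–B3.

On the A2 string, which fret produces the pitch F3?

8

F3 is 8 semitones above the open A2 (A–A#–B–C–C#–D–D#–E–F), so it sits at fret 8.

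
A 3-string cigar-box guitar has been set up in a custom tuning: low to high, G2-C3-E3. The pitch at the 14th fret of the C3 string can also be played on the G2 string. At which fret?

Fret 14 on C3 is MIDI 48 + 14 = 62 (D4). On the G2 string (open MIDI 43), that pitch is 62 − 43 = fret 19.

19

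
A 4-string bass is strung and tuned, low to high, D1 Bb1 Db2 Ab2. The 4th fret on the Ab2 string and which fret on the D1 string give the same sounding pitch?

22

Ab2 at fret 4 is Ab2 + 4 semitones = C3.
The open D1 string is 18 semitones below the open Ab2, so the same pitch on the D1 string lies at fret 4 + 18 = 22.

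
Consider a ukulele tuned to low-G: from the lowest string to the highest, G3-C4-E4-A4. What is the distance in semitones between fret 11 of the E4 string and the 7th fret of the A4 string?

1 semitone

E4 at fret 11 → D♯5 (MIDI 75); A4 at fret 7 → E5 (MIDI 76).
75 − 76 = -1, so the two pitches are 1 semitone apart, with E5 the higher.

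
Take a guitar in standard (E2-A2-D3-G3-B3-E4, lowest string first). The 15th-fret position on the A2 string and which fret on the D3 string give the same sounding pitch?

10

Fret 15 on A2 is MIDI 45 + 15 = 60 (C4). On the D3 string (open MIDI 50), that pitch is 60 − 50 = fret 10.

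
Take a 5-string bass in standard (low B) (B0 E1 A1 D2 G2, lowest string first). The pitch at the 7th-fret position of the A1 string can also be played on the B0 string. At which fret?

A1 at fret 7 is A1 + 7 semitones = E2.
The open B0 string is 10 semitones below the open A1, so the same pitch on the B0 string lies at fret 7 + 10 = 17.

17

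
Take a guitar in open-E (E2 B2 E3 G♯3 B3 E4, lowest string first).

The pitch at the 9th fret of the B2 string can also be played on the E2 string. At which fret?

B2 at fret 9 is B2 + 9 semitones = G♯3.
The open E2 string is 7 semitones below the open B2, so the same pitch on the E2 string lies at fret 9 + 7 = 16.

16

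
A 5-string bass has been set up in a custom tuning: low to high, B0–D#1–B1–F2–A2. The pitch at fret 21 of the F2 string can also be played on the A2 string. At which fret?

17

F2 at fret 21 is F2 + 21 semitones = D4.
The open A2 string is 4 semitones above the open F2, so the same pitch on the A2 string lies at fret 21 − 4 = 17.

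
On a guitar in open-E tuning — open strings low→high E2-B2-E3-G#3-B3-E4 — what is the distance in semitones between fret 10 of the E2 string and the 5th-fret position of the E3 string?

E2 at fret 10 → D3 (MIDI 50); E3 at fret 5 → A3 (MIDI 57).
50 − 57 = -7, so the two pitches are 7 semitones apart, with A3 the higher.

7 semitones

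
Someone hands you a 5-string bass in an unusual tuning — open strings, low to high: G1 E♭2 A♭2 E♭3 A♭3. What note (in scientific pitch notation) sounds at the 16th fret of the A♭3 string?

The open A♭3 string plus 16 semitones: Ab–A–Bb–B–…–Bb–B–C.
The walk passes from B into C 2 times, so the octave number goes from 3 to 5.

C5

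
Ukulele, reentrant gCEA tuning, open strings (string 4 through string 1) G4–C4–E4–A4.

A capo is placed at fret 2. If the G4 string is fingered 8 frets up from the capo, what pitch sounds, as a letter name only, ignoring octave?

The capo raises the open G4 by 2 semitones to A4; fretting 8 more gives G4 + 2 + 8 = G4 + 10 semitones, landing on F.

F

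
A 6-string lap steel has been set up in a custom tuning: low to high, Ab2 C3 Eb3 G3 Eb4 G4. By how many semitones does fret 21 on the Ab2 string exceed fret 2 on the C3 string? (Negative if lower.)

Ab2 at fret 21 → F4 (MIDI 65); C3 at fret 2 → D3 (MIDI 50).
65 − 50 = 15, so the two pitches are 15 semitones apart.

15 semitones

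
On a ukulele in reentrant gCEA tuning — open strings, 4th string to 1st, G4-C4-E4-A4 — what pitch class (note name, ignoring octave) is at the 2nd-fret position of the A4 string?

B

The open A4 string plus 2 semitones: A–A#–B.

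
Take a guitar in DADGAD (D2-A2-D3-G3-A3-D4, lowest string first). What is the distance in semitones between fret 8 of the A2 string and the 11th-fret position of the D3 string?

A2 at fret 8 → F3 (MIDI 53); D3 at fret 11 → C#4 (MIDI 61).
53 − 61 = -8, so the two pitches are 8 semitones apart, with C#4 the higher.

8 semitones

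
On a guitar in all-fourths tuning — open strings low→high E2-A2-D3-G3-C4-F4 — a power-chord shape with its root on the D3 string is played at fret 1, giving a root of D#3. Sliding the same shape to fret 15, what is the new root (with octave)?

F4

Moving from fret 1 to fret 15 shifts the root by 14 semitones.
D#3 up 14 semitones is F4.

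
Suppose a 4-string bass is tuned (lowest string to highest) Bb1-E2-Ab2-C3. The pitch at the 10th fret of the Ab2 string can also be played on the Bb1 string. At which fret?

Fret 10 on Ab2 is MIDI 44 + 10 = 54 (Gb3). On the Bb1 string (open MIDI 34), that pitch is 54 − 34 = fret 20.

20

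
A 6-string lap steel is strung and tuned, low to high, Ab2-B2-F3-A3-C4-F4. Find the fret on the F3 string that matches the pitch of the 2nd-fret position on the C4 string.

Fret 2 on C4 is MIDI 60 + 2 = 62 (D4). On the F3 string (open MIDI 53), that pitch is 62 − 53 = fret 9.

9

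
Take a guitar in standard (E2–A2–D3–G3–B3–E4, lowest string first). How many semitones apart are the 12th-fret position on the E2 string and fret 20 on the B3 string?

E2 at fret 12 → E3 (MIDI 52); B3 at fret 20 → G5 (MIDI 79).
52 − 79 = -27, so the two pitches are 27 semitones apart, with G5 the higher.

27 semitones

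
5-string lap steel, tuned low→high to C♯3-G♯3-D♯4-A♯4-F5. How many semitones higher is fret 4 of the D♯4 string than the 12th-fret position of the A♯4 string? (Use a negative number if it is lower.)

D♯4 at fret 4 → G4 (MIDI 67); A♯4 at fret 12 → A♯5 (MIDI 82).
67 − 82 = -15, so the two pitches are 15 semitones apart.

-15 semitones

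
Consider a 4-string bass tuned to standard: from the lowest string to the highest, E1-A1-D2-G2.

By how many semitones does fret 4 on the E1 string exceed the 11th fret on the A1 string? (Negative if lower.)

-12 semitones

E1 at fret 4 → G#1 (MIDI 32); A1 at fret 11 → G#2 (MIDI 44).
32 − 44 = -12, so the two pitches are 12 semitones apart.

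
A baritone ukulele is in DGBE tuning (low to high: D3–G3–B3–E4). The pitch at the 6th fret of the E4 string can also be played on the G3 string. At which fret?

15

Fret 6 on E4 is MIDI 64 + 6 = 70 (A#4). On the G3 string (open MIDI 55), that pitch is 70 − 55 = fret 15.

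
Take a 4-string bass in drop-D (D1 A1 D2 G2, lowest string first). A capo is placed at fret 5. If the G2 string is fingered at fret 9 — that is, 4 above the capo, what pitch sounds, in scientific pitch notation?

E3

The capo raises the open G2 by 5 semitones to C3; fretting 4 more gives G2 + 5 + 4 = G2 + 9 semitones = E3.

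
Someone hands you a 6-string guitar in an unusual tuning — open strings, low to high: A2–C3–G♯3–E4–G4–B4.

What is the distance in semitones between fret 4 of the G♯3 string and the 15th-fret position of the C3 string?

G♯3 at fret 4 → C4 (MIDI 60); C3 at fret 15 → D♯4 (MIDI 63).
60 − 63 = -3, so the two pitches are 3 semitones apart, with D♯4 the higher.

3 semitones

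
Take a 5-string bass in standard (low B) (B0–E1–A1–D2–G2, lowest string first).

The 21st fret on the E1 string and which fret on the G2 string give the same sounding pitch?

Fret 21 on E1 is MIDI 28 + 21 = 49 (C#3). On the G2 string (open MIDI 43), that pitch is 49 − 43 = fret 6.

6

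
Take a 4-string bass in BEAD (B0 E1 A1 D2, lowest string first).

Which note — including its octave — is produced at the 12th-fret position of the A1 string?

A2

The open A1 string plus 12 semitones: A–A#–B–C–…–G–G#–A.
The walk passes from B into C once, so the octave number goes from 1 to 2.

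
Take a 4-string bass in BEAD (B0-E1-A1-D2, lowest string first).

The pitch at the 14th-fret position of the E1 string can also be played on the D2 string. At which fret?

4

Fret 14 on E1 is MIDI 28 + 14 = 42 (F#2). On the D2 string (open MIDI 38), that pitch is 42 − 38 = fret 4.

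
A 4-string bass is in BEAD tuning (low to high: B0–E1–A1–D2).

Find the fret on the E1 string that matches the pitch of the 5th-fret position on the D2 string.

D2 at fret 5 is D2 + 5 semitones = G2.
The open E1 string is 10 semitones below the open D2, so the same pitch on the E1 string lies at fret 5 + 10 = 15.

15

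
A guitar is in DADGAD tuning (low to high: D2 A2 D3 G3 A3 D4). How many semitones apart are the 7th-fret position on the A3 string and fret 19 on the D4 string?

A3 at fret 7 → E4 (MIDI 64); D4 at fret 19 → A5 (MIDI 81).
64 − 81 = -17, so the two pitches are 17 semitones apart, with A5 the higher.

17 semitones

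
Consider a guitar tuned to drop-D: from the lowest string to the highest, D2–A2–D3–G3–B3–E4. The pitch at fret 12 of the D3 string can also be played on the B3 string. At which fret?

3

Fret 12 on D3 is MIDI 50 + 12 = 62 (D4). On the B3 string (open MIDI 59), that pitch is 62 − 59 = fret 3.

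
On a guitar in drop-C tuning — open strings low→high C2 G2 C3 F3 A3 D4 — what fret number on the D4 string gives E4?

E4 is 2 semitones above the open D4 (D–D#–E), so it sits at fret 2.

2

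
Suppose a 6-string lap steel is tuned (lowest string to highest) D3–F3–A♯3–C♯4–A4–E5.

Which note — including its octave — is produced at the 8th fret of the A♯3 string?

The open A♯3 string plus 8 semitones: A#–B–C–C#–D–D#–E–F–F#.
The walk passes from B into C once, so the octave number goes from 3 to 4.
(Equivalently spelled G♭4.)

F♯4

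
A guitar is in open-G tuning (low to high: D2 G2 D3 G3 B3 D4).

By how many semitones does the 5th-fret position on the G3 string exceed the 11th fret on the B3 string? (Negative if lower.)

G3 at fret 5 → C4 (MIDI 60); B3 at fret 11 → A#4 (MIDI 70).
60 − 70 = -10, so the two pitches are 10 semitones apart.

-10 semitones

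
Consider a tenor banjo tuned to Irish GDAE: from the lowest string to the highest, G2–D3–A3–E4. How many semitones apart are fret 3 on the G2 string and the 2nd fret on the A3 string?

13 semitones

G2 at fret 3 → A#2 (MIDI 46); A3 at fret 2 → B3 (MIDI 59).
46 − 59 = -13, so the two pitches are 13 semitones apart, with B3 the higher.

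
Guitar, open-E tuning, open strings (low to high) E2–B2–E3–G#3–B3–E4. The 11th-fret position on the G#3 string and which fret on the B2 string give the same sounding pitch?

20

G#3 at fret 11 is G#3 + 11 semitones = G4.
The open B2 string is 9 semitones below the open G#3, so the same pitch on the B2 string lies at fret 11 + 9 = 20.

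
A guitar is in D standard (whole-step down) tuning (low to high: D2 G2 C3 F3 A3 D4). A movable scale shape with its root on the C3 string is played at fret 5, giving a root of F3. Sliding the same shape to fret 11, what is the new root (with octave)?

B3

Moving from fret 5 to fret 11 shifts the root by 6 semitones.
F3 up 6 semitones is B3.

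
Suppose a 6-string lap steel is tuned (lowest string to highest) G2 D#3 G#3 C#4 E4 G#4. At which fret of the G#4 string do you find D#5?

D#5 is 7 semitones above the open G#4 (G#–A–A#–B–C–C#–D–D#), so it sits at fret 7.

7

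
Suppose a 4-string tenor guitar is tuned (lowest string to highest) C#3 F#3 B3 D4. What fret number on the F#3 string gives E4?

E4 is 10 semitones above the open F#3 (F#–G–G#–A–…–D–D#–E), so it sits at fret 10.

10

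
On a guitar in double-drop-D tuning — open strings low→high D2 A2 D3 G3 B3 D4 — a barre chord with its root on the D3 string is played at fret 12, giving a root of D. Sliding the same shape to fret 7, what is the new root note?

A

Moving from fret 12 to fret 7 shifts the root by -5 semitones.
D down 5 semitones is A.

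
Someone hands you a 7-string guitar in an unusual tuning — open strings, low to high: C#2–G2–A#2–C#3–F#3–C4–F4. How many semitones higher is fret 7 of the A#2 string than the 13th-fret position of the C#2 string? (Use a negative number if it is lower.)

A#2 at fret 7 → F3 (MIDI 53); C#2 at fret 13 → D3 (MIDI 50).
53 − 50 = 3, so the two pitches are 3 semitones apart.

3 semitones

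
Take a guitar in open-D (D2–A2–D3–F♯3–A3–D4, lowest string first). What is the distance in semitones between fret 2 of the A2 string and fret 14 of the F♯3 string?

21 semitones

A2 at fret 2 → B2 (MIDI 47); F♯3 at fret 14 → G♯4 (MIDI 68).
47 − 68 = -21, so the two pitches are 21 semitones apart, with G♯4 the higher.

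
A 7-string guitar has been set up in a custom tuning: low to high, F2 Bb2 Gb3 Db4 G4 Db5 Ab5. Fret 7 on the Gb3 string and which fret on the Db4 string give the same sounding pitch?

0

Gb3 at fret 7 is Gb3 + 7 semitones = Db4.
The open Db4 string is 7 semitones above the open Gb3, so the same pitch on the Db4 string lies at fret 7 − 7 = 0.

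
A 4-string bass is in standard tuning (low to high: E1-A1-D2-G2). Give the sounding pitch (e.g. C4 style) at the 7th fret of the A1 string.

Each fret is one semitone, so A1 + 7 = E2.

E2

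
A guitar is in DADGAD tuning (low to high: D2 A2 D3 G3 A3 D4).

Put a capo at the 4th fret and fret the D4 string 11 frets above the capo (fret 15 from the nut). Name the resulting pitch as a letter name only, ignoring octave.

The capo raises the open D4 by 4 semitones to F#4; fretting 11 more gives D4 + 4 + 11 = D4 + 15 semitones, landing on F.

F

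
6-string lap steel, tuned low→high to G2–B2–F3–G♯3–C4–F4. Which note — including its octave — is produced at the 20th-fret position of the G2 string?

Each fret is one semitone, so G2 + 20 = D♯4.
(Equivalently spelled E♭4.)

D♯4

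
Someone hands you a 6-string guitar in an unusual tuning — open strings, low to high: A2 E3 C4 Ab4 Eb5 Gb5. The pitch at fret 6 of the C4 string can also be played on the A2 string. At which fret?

Fret 6 on C4 is MIDI 60 + 6 = 66 (Gb4). On the A2 string (open MIDI 45), that pitch is 66 − 45 = fret 21.

21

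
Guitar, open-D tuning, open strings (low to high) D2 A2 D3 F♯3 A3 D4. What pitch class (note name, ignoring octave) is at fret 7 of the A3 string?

Each fret is one semitone, so A3 + 7 = E.

E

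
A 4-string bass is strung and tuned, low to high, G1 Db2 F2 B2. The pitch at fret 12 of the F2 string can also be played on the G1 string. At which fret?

22

Fret 12 on F2 is MIDI 41 + 12 = 53 (F3). On the G1 string (open MIDI 31), that pitch is 53 − 31 = fret 22.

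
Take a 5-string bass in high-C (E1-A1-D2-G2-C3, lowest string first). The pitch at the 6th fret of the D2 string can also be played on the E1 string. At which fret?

16

Fret 6 on D2 is MIDI 38 + 6 = 44 (G♯2). On the E1 string (open MIDI 28), that pitch is 44 − 28 = fret 16.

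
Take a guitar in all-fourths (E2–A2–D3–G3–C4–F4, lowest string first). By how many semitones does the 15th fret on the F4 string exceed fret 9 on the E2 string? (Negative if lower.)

31 semitones

F4 at fret 15 → G♯5 (MIDI 80); E2 at fret 9 → C♯3 (MIDI 49).
80 − 49 = 31, so the two pitches are 31 semitones apart.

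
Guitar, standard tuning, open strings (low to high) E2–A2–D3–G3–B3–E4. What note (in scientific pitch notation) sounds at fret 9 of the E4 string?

C#5

Each fret is one semitone, so E4 + 9 = C#5.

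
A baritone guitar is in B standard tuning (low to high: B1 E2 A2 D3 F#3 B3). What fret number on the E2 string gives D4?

22

D4 is 22 semitones above the open E2 (E–F–F#–G–…–C–C#–D), so it sits at fret 22.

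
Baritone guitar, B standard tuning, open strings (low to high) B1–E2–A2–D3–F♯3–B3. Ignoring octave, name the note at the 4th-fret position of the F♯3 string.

A♯

Each fret is one semitone, so F♯3 + 4 = A♯.
(Equivalently spelled B♭.)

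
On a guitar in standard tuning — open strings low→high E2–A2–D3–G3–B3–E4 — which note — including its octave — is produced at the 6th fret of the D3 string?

The open D3 string plus 6 semitones: D–D#–E–F–F#–G–G#.
No B→C boundary is crossed, so the octave stays at 3.
(Equivalently spelled Ab3.)

G#3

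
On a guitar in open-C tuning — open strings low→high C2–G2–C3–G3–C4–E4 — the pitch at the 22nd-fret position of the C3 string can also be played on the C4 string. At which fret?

10

C3 at fret 22 is C3 + 22 semitones = A#4.
The open C4 string is 12 semitones above the open C3, so the same pitch on the C4 string lies at fret 22 − 12 = 10.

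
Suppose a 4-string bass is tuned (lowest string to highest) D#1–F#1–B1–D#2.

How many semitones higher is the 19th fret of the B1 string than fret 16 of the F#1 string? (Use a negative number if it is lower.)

B1 at fret 19 → F#3 (MIDI 54); F#1 at fret 16 → A#2 (MIDI 46).
54 − 46 = 8, so the two pitches are 8 semitones apart.

8 semitones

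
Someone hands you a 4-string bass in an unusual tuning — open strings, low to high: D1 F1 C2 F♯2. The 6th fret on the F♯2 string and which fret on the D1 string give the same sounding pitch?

22

Fret 6 on F♯2 is MIDI 42 + 6 = 48 (C3). On the D1 string (open MIDI 26), that pitch is 48 − 26 = fret 22.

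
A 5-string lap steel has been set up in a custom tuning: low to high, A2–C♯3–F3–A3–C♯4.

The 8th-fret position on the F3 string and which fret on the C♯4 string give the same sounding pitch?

0

F3 at fret 8 is F3 + 8 semitones = C♯4.
The open C♯4 string is 8 semitones above the open F3, so the same pitch on the C♯4 string lies at fret 8 − 8 = 0.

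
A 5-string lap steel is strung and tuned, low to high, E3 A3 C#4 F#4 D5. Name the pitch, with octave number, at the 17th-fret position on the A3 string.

D5

Each fret is one semitone, so A3 + 17 = D5.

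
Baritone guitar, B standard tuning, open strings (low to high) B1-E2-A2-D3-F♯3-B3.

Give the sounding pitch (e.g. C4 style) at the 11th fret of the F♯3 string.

F4

The open F♯3 string plus 11 semitones: F#–G–G#–A–…–D#–E–F.
The walk passes from B into C once, so the octave number goes from 3 to 4.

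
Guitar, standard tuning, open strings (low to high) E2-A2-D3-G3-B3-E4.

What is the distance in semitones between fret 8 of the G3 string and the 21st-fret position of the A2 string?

G3 at fret 8 → D♯4 (MIDI 63); A2 at fret 21 → F♯4 (MIDI 66).
63 − 66 = -3, so the two pitches are 3 semitones apart, with F♯4 the higher.

3 semitones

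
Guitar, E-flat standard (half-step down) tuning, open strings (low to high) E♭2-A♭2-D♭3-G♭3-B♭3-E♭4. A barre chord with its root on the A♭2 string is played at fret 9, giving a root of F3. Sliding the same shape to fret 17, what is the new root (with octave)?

D♭4

Moving from fret 9 to fret 17 shifts the root by 8 semitones.
F3 up 8 semitones is D♭4.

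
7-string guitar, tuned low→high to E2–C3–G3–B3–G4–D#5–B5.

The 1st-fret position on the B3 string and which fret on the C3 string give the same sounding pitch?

Fret 1 on B3 is MIDI 59 + 1 = 60 (C4). On the C3 string (open MIDI 48), that pitch is 60 − 48 = fret 12.

12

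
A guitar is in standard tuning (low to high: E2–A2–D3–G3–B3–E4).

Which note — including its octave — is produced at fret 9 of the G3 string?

E4

G3 is MIDI 55. Adding 9 gives 64, which is E4.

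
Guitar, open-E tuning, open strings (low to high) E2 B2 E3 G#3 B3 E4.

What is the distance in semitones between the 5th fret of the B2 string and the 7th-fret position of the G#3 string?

B2 at fret 5 → E3 (MIDI 52); G#3 at fret 7 → D#4 (MIDI 63).
52 − 63 = -11, so the two pitches are 11 semitones apart, with D#4 the higher.

11 semitones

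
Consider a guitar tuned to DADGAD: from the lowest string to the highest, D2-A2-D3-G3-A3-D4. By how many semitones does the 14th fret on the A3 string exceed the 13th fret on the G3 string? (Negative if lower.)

3 semitones

A3 at fret 14 → B4 (MIDI 71); G3 at fret 13 → G#4 (MIDI 68).
71 − 68 = 3, so the two pitches are 3 semitones apart.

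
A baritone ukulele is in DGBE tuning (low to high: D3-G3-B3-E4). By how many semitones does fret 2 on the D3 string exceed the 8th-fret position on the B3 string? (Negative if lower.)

D3 at fret 2 → E3 (MIDI 52); B3 at fret 8 → G4 (MIDI 67).
52 − 67 = -15, so the two pitches are 15 semitones apart.

-15 semitones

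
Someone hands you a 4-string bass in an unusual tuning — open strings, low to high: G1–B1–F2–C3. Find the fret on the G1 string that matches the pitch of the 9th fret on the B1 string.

Fret 9 on B1 is MIDI 35 + 9 = 44 (Ab2). On the G1 string (open MIDI 31), that pitch is 44 − 31 = fret 13.

13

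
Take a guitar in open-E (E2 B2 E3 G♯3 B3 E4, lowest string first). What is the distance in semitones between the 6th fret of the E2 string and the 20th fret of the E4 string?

E2 at fret 6 → A♯2 (MIDI 46); E4 at fret 20 → C6 (MIDI 84).
46 − 84 = -38, so the two pitches are 38 semitones apart, with C6 the higher.

38 semitones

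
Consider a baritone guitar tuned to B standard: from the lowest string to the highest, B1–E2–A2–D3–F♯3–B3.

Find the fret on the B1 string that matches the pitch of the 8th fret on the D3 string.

23

Fret 8 on D3 is MIDI 50 + 8 = 58 (A♯3). On the B1 string (open MIDI 35), that pitch is 58 − 35 = fret 23.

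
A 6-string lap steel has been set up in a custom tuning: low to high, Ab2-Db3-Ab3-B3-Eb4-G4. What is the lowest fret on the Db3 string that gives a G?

6

From Db3, count semitones up the chromatic scale until reaching G: Db–D–Eb–E–F–Gb–G — 6 steps.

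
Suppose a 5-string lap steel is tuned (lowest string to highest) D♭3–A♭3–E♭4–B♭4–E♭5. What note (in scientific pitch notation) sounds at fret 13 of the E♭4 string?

The open E♭4 string plus 13 semitones: Eb–E–F–Gb–…–D–Eb–E.
The walk passes from B into C once, so the octave number goes from 4 to 5.

E5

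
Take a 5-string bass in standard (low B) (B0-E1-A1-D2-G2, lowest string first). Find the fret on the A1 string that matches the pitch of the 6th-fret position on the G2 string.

Fret 6 on G2 is MIDI 43 + 6 = 49 (C#3). On the A1 string (open MIDI 33), that pitch is 49 − 33 = fret 16.

16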